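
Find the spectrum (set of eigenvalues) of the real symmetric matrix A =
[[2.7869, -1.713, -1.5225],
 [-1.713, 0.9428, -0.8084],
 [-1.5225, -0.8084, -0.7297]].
sigma(A) ≈ {-2, 1, 4}

A is real symmetric, so its spectrum consists of real eigenvalues. Expanding the characteristic polynomial of the displayed matrix gives
  det(λ I - A) = p(λ) = λ^3 + (-3)λ^2 + (-6)λ + (8).
Solving p(λ) = 0 yields eigenvalues ≈ -2, 1, 4. (A is shown rounded to 4 decimals, so these recover the underlying integer eigenvalues to within that precision.)
Verification: the trace of A = 3 equals the sum of eigenvalues 3, and det(A) ≈ -7.9994 matches the eigenvalue product -8.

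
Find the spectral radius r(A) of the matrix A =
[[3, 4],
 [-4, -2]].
r(A) = sqrt(10) ≈ 3.1623

The eigenvalues of A are the roots of its characteristic polynomial. With M = A (coefficients from the trace and determinant):
  p(λ) = det(λ I - M) = λ^2 - λ + 10.
For λ^2 - λ + 10 the discriminant is -39. It is negative, so the roots are the complex-conjugate pair λ = 1/2 ± (sqrt(39)/2) i ≈ 0.5 ± 3.1225i. For a conjugate pair the product of the roots equals the constant term, so |λ|^2 = 10 and |λ| = sqrt(10) ≈ 3.1623.
Thus the eigenvalues (to 4 decimals) are 0.5 ± 3.1225i (modulus 3.1623). The spectral radius is the largest modulus: r(A) = sqrt(10) ≈ 3.1623. (Cross-check: r(A) ≤ ||A||_2 ≈ 6.5311; equality holds whenever A is normal, though it can also hold for some non-normal A.)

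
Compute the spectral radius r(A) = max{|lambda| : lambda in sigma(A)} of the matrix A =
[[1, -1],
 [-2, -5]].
r(A) = (4 + sqrt(44))/2 ≈ 5.3166

The eigenvalues of A are the roots of its characteristic polynomial. With M = A (coefficients from the trace and determinant):
  p(λ) = det(λ I - M) = λ^2 + 4λ - 7.
For λ^2 + 4λ - 7 the discriminant is 44. It is nonnegative but not a perfect square, so the roots are real and irrational: λ = (-4 ± sqrt(44))/2 ≈ 1.3166, -5.3166.
Thus the eigenvalues (to 4 decimals) are 1.3166 (modulus 1.3166); -5.3166 (modulus 5.3166). The spectral radius is the largest modulus: r(A) = (4 + sqrt(44))/2 ≈ 5.3166. (Cross-check: r(A) ≤ ||A||_2 ≈ 5.4157; equality holds whenever A is normal, though it can also hold for some non-normal A.)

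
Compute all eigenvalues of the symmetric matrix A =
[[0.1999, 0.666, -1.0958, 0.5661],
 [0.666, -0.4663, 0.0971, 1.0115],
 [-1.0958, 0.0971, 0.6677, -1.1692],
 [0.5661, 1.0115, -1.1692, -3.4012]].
sigma(A) ≈ {-4, -1, 0, 2}

A is real symmetric, so its spectrum consists of real eigenvalues. Expanding the characteristic polynomial of the displayed matrix gives
  det(λ I - A) = p(λ) = λ^4 + (3)λ^3 + (-6)λ^2 + (-8)λ + (0).
Solving p(λ) = 0 yields eigenvalues ≈ -4, -1, 0, 2. (A is shown rounded to 4 decimals, so these recover the underlying integer eigenvalues to within that precision.)
Verification: the trace of A = -3 equals the sum of eigenvalues -3, and det(A) ≈ -0.0002 matches the eigenvalue product 0.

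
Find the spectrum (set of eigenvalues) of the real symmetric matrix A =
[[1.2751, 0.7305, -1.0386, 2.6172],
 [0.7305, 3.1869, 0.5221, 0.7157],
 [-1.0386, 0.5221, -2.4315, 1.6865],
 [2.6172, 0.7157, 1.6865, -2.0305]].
sigma(A) ≈ {-5, -1, 2, 4}

A is real symmetric, so its spectrum consists of real eigenvalues. Expanding the characteristic polynomial of the displayed matrix gives
  det(λ I - A) = p(λ) = λ^4 + (0)λ^3 + (-23)λ^2 + (18)λ + (39.9982).
Solving p(λ) = 0 yields eigenvalues ≈ -5, -1, 2, 4. (A is shown rounded to 4 decimals, so these recover the underlying integer eigenvalues to within that precision.)
Verification: the trace of A = 0 equals the sum of eigenvalues 0, and det(A) ≈ 39.9982 matches the eigenvalue product 40.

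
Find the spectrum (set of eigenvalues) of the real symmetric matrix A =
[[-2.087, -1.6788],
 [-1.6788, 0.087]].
sigma(A) ≈ {-3, 1}

A is real symmetric, so its spectrum consists of real eigenvalues. Expanding the characteristic polynomial of the displayed matrix gives
  det(λ I - A) = p(λ) = λ^2 + (2)λ + (-3).
Solving p(λ) = 0 yields eigenvalues ≈ -3, 1. (A is shown rounded to 4 decimals, so these recover the underlying integer eigenvalues to within that precision.)
Verification: the trace of A = -2 equals the sum of eigenvalues -2, and det(A) ≈ -2.9999 matches the eigenvalue product -3.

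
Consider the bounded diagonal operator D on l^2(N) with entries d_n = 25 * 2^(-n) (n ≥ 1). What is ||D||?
||D|| = 25/2 (attained at n = 1)

For D diagonal, ||D|| = sup_n |d_n|. The sequence d_n = 25 * 2^(-n) is positive and strictly decreasing (ratio 2^(-1) < 1), so the supremum is d_1 = 25/2. Hence ||D|| = 25/2.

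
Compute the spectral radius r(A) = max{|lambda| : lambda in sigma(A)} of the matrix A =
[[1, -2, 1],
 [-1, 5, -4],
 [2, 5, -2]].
r(A) ≈ 2.7189

The eigenvalues of A are the roots of its characteristic polynomial. With M = A (coefficients from the trace, the sum of principal 2x2 minors, and det A):
  p(λ) = det(λ I - M) = λ^3 - 4λ^2 + 9λ - 15.
No integer candidate from the rational root theorem (±divisors of 15) is a root, so the roots are irrational. The cubic discriminant is Δ = -1815 < 0, so there is one real root and a complex-conjugate pair. p(2) = -5 and p(3) = 3 have opposite signs, so a root lies in (2, 3); Newton's method refines it to λ ≈ 2.7189. Dividing out (λ - (2.7189)) leaves approximately λ^2 - 1.2811λ + 5.5169. For λ^2 - 1.2811λ + 5.5169 the discriminant is -20.4263. It is negative, so the remaining roots are the complex-conjugate pair λ ≈ 0.6405 ± 2.2598i. Their product equals the constant term, so |λ|^2 ≈ 5.5169 and |λ| ≈ 2.3488.
Thus the eigenvalues (to 4 decimals) are 2.7189 (modulus 2.7189); 0.6405 ± 2.2598i (modulus 2.3488). The spectral radius is the largest modulus: r(A) ≈ 2.7189. (Cross-check: r(A) ≤ ||A||_2 ≈ 8.577; equality holds whenever A is normal, though it can also hold for some non-normal A.)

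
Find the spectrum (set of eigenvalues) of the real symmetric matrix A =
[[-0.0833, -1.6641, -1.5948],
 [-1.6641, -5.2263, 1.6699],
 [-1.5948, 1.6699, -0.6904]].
sigma(A) ≈ {-6, -2, 2}

A is real symmetric, so its spectrum consists of real eigenvalues. Expanding the characteristic polynomial of the displayed matrix gives
  det(λ I - A) = p(λ) = λ^3 + (6)λ^2 + (-4)λ + (-24).
Solving p(λ) = 0 yields eigenvalues ≈ -6, -2, 2. (A is shown rounded to 4 decimals, so these recover the underlying integer eigenvalues to within that precision.)
Verification: the trace of A = -6 equals the sum of eigenvalues -6, and det(A) ≈ 23.9996 matches the eigenvalue product 24.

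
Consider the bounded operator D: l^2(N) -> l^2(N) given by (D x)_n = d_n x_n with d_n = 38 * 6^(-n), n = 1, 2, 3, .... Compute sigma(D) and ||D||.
sigma(D) = {38 * 6^(-n) : n ≥ 1} ∪ {0}; ||D|| = 19/3

A bounded diagonal operator on l^2 with diagonal entries d_n has spectrum equal to the closure of {d_n : n ≥ 1}: every d_n is an eigenvalue (with eigenvector e_n), so {d_n} ⊂ sigma(D); the spectrum is closed, so its closure is too; and for lambda not in the closure, (D - lambda I) has bounded inverse (the diagonal entries 1/(d_n - lambda) are bounded). For our sequence d_n = 38 * 6^(-n), n = 1, 2, 3, ...:
  - {d_n} = {38 * 6^(-n) : n ≥ 1}; the only limit point is 0
  - closure = {38 * 6^(-n) : n ≥ 1} ∪ {0}
For the norm: a diagonal operator has ||D|| = sup_n |d_n|. Here d_n = 38 * 6^(-n) is positive and decreasing, so sup_n |d_n| = d_1 = 38/6 = 19/3. So ||D|| = 19/3.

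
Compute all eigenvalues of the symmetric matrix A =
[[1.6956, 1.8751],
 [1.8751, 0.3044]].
sigma(A) ≈ {-1, 3}

A is real symmetric, so its spectrum consists of real eigenvalues. Expanding the characteristic polynomial of the displayed matrix gives
  det(λ I - A) = p(λ) = λ^2 + (-2)λ + (-3).
Solving p(λ) = 0 yields eigenvalues ≈ -1, 3. (A is shown rounded to 4 decimals, so these recover the underlying integer eigenvalues to within that precision.)
Verification: the trace of A = 2 equals the sum of eigenvalues 2, and det(A) ≈ -2.9999 matches the eigenvalue product -3.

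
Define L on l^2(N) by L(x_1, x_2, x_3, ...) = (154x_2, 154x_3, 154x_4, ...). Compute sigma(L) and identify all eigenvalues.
sigma(L) = closed disk {z in C : |z| ≤ 154}; sigma_p(L) = open disk {z in C : |z| < 154}

Note L = 154·V where V is the unit left shift (V x)_k = x_{k+1}; so sigma(L) = 154·sigma(V) and ||L|| = 154||V||. ||L x||^2 = 23716sum_{k≥2} |x_k|^2 ≤ 23716||x||^2, with equality on {x : x_1 = 0}, so ||L|| = 154. For any lambda with |lambda| < 154, set r = lambda/154 (|r| < 1); the vector x = (1, r, r^2, ...) is in l^2 and satisfies L x = 154(r, r^2, ...) = lambda x, so lambda is an eigenvalue. On the boundary |lambda| = 154 the geometric series diverges, so no l^2 eigenvector exists, but these lambda lie in the approximate point spectrum. Hence sigma(L) is the closed disk of radius 154 and sigma_p(L) is the open disk.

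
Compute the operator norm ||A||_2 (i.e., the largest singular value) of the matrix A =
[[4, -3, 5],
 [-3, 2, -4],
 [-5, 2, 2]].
||A||_2 ≈ 9.2747 (= sqrt(largest eigenvalue of A^T A))

||A||_2 = sigma_max(A) = sqrt(lambda_max(A^T A)). Form the symmetric matrix M = A^T A =
[[50, -28, 22],
 [-28, 17, -19],
 [22, -19, 45]].
Its characteristic polynomial (trace, sum of principal 2x2 minors, determinant of M give the coefficients) is
  p(λ) = det(λ I - M) = λ^3 - 112λ^2 + 2236λ - 100.
No integer candidate from the rational root theorem (±divisors of 100) is a root, so the roots are irrational. The cubic discriminant is Δ = 17887442000 > 0, so there are three distinct real roots. p(0) = -100 and p(1) = 2025 have opposite signs, so a root lies in (0, 1); Newton's method refines it to λ ≈ 0.0448. p(25) = 1425 and p(26) = -100 have opposite signs, so a root lies in (25, 26); Newton's method refines it to λ ≈ 25.9358. p(86) = -100 and p(87) = 5207 have opposite signs, so a root lies in (86, 87); Newton's method refines it to λ ≈ 86.0194. Check (Vieta): the three roots sum to 112, matching tr M = 112.
So the eigenvalues of A^T A are ≈ 0.0448, 25.9358, 86.0194 (all ≥ 0, as they must be for A^T A). The largest is λ_max ≈ 86.0194, hence ||A||_2 = sqrt(λ_max) ≈ 9.2747.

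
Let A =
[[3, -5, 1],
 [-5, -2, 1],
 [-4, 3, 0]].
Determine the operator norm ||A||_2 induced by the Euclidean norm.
||A||_2 ≈ 7.882 (= sqrt(largest eigenvalue of A^T A))

||A||_2 = sigma_max(A) = sqrt(lambda_max(A^T A)). Form the symmetric matrix M = A^T A =
[[50, -17, -2],
 [-17, 38, -7],
 [-2, -7, 2]].
Its characteristic polynomial (trace, sum of principal 2x2 minors, determinant of M give the coefficients) is
  p(λ) = det(λ I - M) = λ^3 - 90λ^2 + 1734λ - 144.
No integer candidate from the rational root theorem (±divisors of 144) is a root, so the roots are irrational. The cubic discriminant is Δ = 3483907632 > 0, so there are three distinct real roots. p(0) = -144 and p(1) = 1501 have opposite signs, so a root lies in (0, 1); Newton's method refines it to λ ≈ 0.0834. p(27) = 747 and p(28) = -200 have opposite signs, so a root lies in (27, 28); Newton's method refines it to λ ≈ 27.7901. p(62) = -268 and p(63) = 1935 have opposite signs, so a root lies in (62, 63); Newton's method refines it to λ ≈ 62.1265. Check (Vieta): the three roots sum to 90, matching tr M = 90.
So the eigenvalues of A^T A are ≈ 0.0834, 27.7901, 62.1265 (all ≥ 0, as they must be for A^T A). The largest is λ_max ≈ 62.1265, hence ||A||_2 = sqrt(λ_max) ≈ 7.882.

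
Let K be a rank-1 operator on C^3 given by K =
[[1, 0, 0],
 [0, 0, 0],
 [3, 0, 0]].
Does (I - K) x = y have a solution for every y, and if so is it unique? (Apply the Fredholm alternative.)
(I - K) is singular (det(I - K) = 0, i.e. 1 ∈ sigma(K)). (I - K) x = y is solvable iff y ⊥ ker((I - K)^*) = span{(1, 0, 0)}, i.e. iff y_1 = 0. When solvable, the solutions are x = y + c·(1, 0, 3), c arbitrary (ker(I - K) = span{(1, 0, 3)}, dimension 1).

K has rank 1, so it is an outer product K = u v^T: every row of K is a multiple of one row vector. Reading off the entries, u = (1, 0, 3) and v = (1, 0, 0) (row i of K equals u_i·v^T). A rank-one matrix u v^T satisfies K u = u (v·u) and kills the (2)-dimensional subspace v^⊥, so its characteristic polynomial is lambda^2 (lambda - v·u) with v·u = tr K = 1. Hence the eigenvalues of I - K are 1 (multiplicity 2) and 1 - (1) = 0, so det(I - K) = 0. (Direct check: I - K =
[[0, 0, 0],
 [0, 1, 0],
 [-3, 0, 1]]
has determinant 0.) So 1 is an eigenvalue of K and (I - K) is not invertible. The finite-dimensional Fredholm alternative says: either (I - K) is invertible, or ker(I - K) ≠ {0} and then range(I - K) = ker((I - K)^*)^⊥, with dim ker(I - K) = dim ker((I - K)^*). We are in the second case, so we need both kernels. Kernel of I - K: (I - K) u = u - u (v·u) = u - u = 0, so ker(I - K) = span{u} = span{(1, 0, 3)} (it is exactly 1-dimensional because rank(I - K) = 2). Kernel of the adjoint: K is real, so (I - K)^* = I - K^T = I - v u^T, and (I - v u^T) v = v - v (u·v) = 0; hence ker((I - K)^*) = span{v} = span{(1, 0, 0)}. Therefore (I - K) x = y is solvable iff <y, v> = 0, i.e. iff y_1 = 0. When this holds, K y = u (v·y) = 0, so (I - K) y = y and x = y is a particular solution; the full solution set is the line x = y + c·u = y + c·(1, 0, 3), c ∈ C.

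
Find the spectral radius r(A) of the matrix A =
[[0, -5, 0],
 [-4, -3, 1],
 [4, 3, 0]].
r(A) ≈ 6.8092

The eigenvalues of A are the roots of its characteristic polynomial. With M = A (coefficients from the trace, the sum of principal 2x2 minors, and det A):
  p(λ) = det(λ I - M) = λ^3 + 3λ^2 - 23λ + 20.
No integer candidate from the rational root theorem (±divisors of 20) is a root, so the roots are irrational. The cubic discriminant is Δ = 15629 > 0, so there are three distinct real roots. p(-7) = -15 and p(-6) = 50 have opposite signs, so a root lies in (-7, -6); Newton's method refines it to λ ≈ -6.8092. p(1) = 1 and p(2) = -6 have opposite signs, so a root lies in (1, 2); Newton's method refines it to λ ≈ 1.0738. p(2) = -6 and p(3) = 5 have opposite signs, so a root lies in (2, 3); Newton's method refines it to λ ≈ 2.7354. Check (Vieta): the three roots sum to -3, matching tr M = -3.
Thus the eigenvalues (to 4 decimals) are -6.8092 (modulus 6.8092); 1.0738 (modulus 1.0738); 2.7354 (modulus 2.7354). The spectral radius is the largest modulus: r(A) ≈ 6.8092. (Cross-check: r(A) ≤ ||A||_2 ≈ 7.9059; equality holds whenever A is normal, though it can also hold for some non-normal A.)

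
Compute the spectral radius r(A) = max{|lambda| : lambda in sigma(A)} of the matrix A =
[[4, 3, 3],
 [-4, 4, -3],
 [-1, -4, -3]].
r(A) ≈ 4.4994

The eigenvalues of A are the roots of its characteristic polynomial. With M = A (coefficients from the trace, the sum of principal 2x2 minors, and det A):
  p(λ) = det(λ I - M) = λ^3 - 5λ^2 - 5λ + 63.
No integer candidate from the rational root theorem (±divisors of 63) is a root, so the roots are irrational. The cubic discriminant is Δ = -46188 < 0, so there is one real root and a complex-conjugate pair. p(-4) = -61 and p(-3) = 6 have opposite signs, so a root lies in (-4, -3); Newton's method refines it to λ ≈ -3.112. Dividing out (λ - (-3.112)) leaves approximately λ^2 - 8.112λ + 20.2443. For λ^2 - 8.112λ + 20.2443 the discriminant is -15.1731. It is negative, so the remaining roots are the complex-conjugate pair λ ≈ 4.056 ± 1.9476i. Their product equals the constant term, so |λ|^2 ≈ 20.2443 and |λ| ≈ 4.4994.
Thus the eigenvalues (to 4 decimals) are -3.112 (modulus 3.112); 4.056 ± 1.9476i (modulus 4.4994). The spectral radius is the largest modulus: r(A) ≈ 4.4994. (Cross-check: r(A) ≤ ||A||_2 ≈ 7.6963; equality holds whenever A is normal, though it can also hold for some non-normal A.)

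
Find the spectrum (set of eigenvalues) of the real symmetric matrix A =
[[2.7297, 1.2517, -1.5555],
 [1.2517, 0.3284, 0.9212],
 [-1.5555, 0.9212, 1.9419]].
sigma(A) ≈ {-1, 2, 4}

A is real symmetric, so its spectrum consists of real eigenvalues. Expanding the characteristic polynomial of the displayed matrix gives
  det(λ I - A) = p(λ) = λ^3 + (-5)λ^2 + (2)λ + (8).
Solving p(λ) = 0 yields eigenvalues ≈ -1, 2, 4. (A is shown rounded to 4 decimals, so these recover the underlying integer eigenvalues to within that precision.)
Verification: the trace of A = 5 equals the sum of eigenvalues 5, and det(A) ≈ -7.9999 matches the eigenvalue product -8.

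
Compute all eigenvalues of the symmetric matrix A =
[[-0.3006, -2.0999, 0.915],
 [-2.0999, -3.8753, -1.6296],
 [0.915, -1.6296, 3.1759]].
sigma(A) ≈ {-5, 0, 4}

A is real symmetric, so its spectrum consists of real eigenvalues. Expanding the characteristic polynomial of the displayed matrix gives
  det(λ I - A) = p(λ) = λ^3 + (1)λ^2 + (-20)λ + (0).
Solving p(λ) = 0 yields eigenvalues ≈ -5, 0, 4. (A is shown rounded to 4 decimals, so these recover the underlying integer eigenvalues to within that precision.)
Verification: the trace of A = -1 equals the sum of eigenvalues -1, and det(A) ≈ 0.0003 matches the eigenvalue product 0.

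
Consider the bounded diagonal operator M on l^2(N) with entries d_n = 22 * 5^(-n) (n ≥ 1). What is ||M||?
||M|| = 22/5 (attained at n = 1)

For M diagonal, ||M|| = sup_n |d_n|. The sequence d_n = 22 * 5^(-n) is positive and strictly decreasing (ratio 5^(-1) < 1), so the supremum is d_1 = 22/5. Hence ||M|| = 22/5.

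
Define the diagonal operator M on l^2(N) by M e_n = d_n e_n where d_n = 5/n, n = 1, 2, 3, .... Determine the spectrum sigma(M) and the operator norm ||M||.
sigma(M) = {5/n : n ≥ 1} ∪ {0}; ||M|| = 5

A bounded diagonal operator on l^2 with diagonal entries d_n has spectrum equal to the closure of {d_n : n ≥ 1}: every d_n is an eigenvalue (with eigenvector e_n), so {d_n} ⊂ sigma(M); the spectrum is closed, so its closure is too; and for lambda not in the closure, (M - lambda I) has bounded inverse (the diagonal entries 1/(d_n - lambda) are bounded). For our sequence d_n = 5/n, n = 1, 2, 3, ...:
  - {d_n} = {5/n : n ≥ 1}; the only limit point is 0
  - closure = {5/n : n ≥ 1} ∪ {0}
For the norm: a diagonal operator has ||M|| = sup_n |d_n|. Here d_n = 5/n is positive and decreasing, so sup_n |d_n| = d_1 = 5. So ||M|| = 5.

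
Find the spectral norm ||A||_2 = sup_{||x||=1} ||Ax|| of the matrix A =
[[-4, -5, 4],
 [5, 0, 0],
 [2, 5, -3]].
||A||_2 ≈ 9.9939 (= sqrt(largest eigenvalue of A^T A))

||A||_2 = sigma_max(A) = sqrt(lambda_max(A^T A)). Form the symmetric matrix M = A^T A =
[[45, 30, -22],
 [30, 50, -35],
 [-22, -35, 25]].
Its characteristic polynomial (trace, sum of principal 2x2 minors, determinant of M give the coefficients) is
  p(λ) = det(λ I - M) = λ^3 - 120λ^2 + 2016λ - 625.
No integer candidate from the rational root theorem (±divisors of 625) is a root, so the roots are irrational. The cubic discriminant is Δ = 24142179141 > 0, so there are three distinct real roots. p(0) = -625 and p(1) = 1272 have opposite signs, so a root lies in (0, 1); Newton's method refines it to λ ≈ 0.3159. p(19) = 1218 and p(20) = -305 have opposite signs, so a root lies in (19, 20); Newton's method refines it to λ ≈ 19.806. p(99) = -6862 and p(100) = 975 have opposite signs, so a root lies in (99, 100); Newton's method refines it to λ ≈ 99.878. Check (Vieta): the three roots sum to 120, matching tr M = 120.
So the eigenvalues of A^T A are ≈ 0.3159, 19.806, 99.878 (all ≥ 0, as they must be for A^T A). The largest is λ_max ≈ 99.878, hence ||A||_2 = sqrt(λ_max) ≈ 9.9939.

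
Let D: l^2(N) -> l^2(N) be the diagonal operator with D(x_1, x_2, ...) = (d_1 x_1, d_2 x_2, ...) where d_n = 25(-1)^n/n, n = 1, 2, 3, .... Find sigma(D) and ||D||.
sigma(D) = {25(-1)^n/n : n ≥ 1} ∪ {0}; ||D|| = 25

A bounded diagonal operator on l^2 with diagonal entries d_n has spectrum equal to the closure of {d_n : n ≥ 1}: every d_n is an eigenvalue (with eigenvector e_n), so {d_n} ⊂ sigma(D); the spectrum is closed, so its closure is too; and for lambda not in the closure, (D - lambda I) has bounded inverse (the diagonal entries 1/(d_n - lambda) are bounded). For our sequence d_n = 25(-1)^n/n, n = 1, 2, 3, ...:
  - {d_n} = {25(-1)^n/n : n ≥ 1}; the only limit point is 0
  - closure = {25(-1)^n/n : n ≥ 1} ∪ {0}
For the norm: a diagonal operator has ||D|| = sup_n |d_n|. Here |d_n| = 25/n is decreasing, so sup_n |d_n| = |d_1| = 25. So ||D|| = 25.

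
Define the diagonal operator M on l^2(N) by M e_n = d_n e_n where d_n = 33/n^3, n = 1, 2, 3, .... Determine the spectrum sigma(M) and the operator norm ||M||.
sigma(M) = {33/n^3 : n ≥ 1} ∪ {0}; ||M|| = 33

A bounded diagonal operator on l^2 with diagonal entries d_n has spectrum equal to the closure of {d_n : n ≥ 1}: every d_n is an eigenvalue (with eigenvector e_n), so {d_n} ⊂ sigma(M); the spectrum is closed, so its closure is too; and for lambda not in the closure, (M - lambda I) has bounded inverse (the diagonal entries 1/(d_n - lambda) are bounded). For our sequence d_n = 33/n^3, n = 1, 2, 3, ...:
  - {d_n} = {33/n^3 : n ≥ 1}; the only limit point is 0
  - closure = {33/n^3 : n ≥ 1} ∪ {0}
For the norm: a diagonal operator has ||M|| = sup_n |d_n|. Here d_n = 33/n^3 is positive and decreasing, so sup_n |d_n| = d_1 = 33. So ||M|| = 33.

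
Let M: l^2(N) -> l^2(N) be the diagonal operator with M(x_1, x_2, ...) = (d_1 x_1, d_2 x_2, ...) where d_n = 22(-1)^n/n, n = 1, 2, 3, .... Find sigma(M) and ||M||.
sigma(M) = {22(-1)^n/n : n ≥ 1} ∪ {0}; ||M|| = 22

A bounded diagonal operator on l^2 with diagonal entries d_n has spectrum equal to the closure of {d_n : n ≥ 1}: every d_n is an eigenvalue (with eigenvector e_n), so {d_n} ⊂ sigma(M); the spectrum is closed, so its closure is too; and for lambda not in the closure, (M - lambda I) has bounded inverse (the diagonal entries 1/(d_n - lambda) are bounded). For our sequence d_n = 22(-1)^n/n, n = 1, 2, 3, ...:
  - {d_n} = {22(-1)^n/n : n ≥ 1}; the only limit point is 0
  - closure = {22(-1)^n/n : n ≥ 1} ∪ {0}
For the norm: a diagonal operator has ||M|| = sup_n |d_n|. Here |d_n| = 22/n is decreasing, so sup_n |d_n| = |d_1| = 22. So ||M|| = 22.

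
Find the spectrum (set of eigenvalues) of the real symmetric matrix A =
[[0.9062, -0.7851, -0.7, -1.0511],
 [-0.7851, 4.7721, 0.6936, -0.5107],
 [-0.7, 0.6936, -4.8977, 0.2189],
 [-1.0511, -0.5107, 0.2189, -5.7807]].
sigma(A) ≈ {-6, -5, 1, 5}

A is real symmetric, so its spectrum consists of real eigenvalues. Expanding the characteristic polynomial of the displayed matrix gives
  det(λ I - A) = p(λ) = λ^4 + (5)λ^3 + (-31)λ^2 + (-125.0018)λ + (149.9939).
Solving p(λ) = 0 yields eigenvalues ≈ -6, -5, 1, 5. (A is shown rounded to 4 decimals, so these recover the underlying integer eigenvalues to within that precision.)
Verification: the trace of A = -5 equals the sum of eigenvalues -5, and det(A) ≈ 149.9939 matches the eigenvalue product 150.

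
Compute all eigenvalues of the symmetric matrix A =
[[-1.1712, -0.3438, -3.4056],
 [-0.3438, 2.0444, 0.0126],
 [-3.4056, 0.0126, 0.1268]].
sigma(A) ≈ {-4, 2, 3}

A is real symmetric, so its spectrum consists of real eigenvalues. Expanding the characteristic polynomial of the displayed matrix gives
  det(λ I - A) = p(λ) = λ^3 + (-1)λ^2 + (-14)λ + (24).
Solving p(λ) = 0 yields eigenvalues ≈ -4, 2, 3. (A is shown rounded to 4 decimals, so these recover the underlying integer eigenvalues to within that precision.)
Verification: the trace of A = 1 equals the sum of eigenvalues 1, and det(A) ≈ -24.0001 matches the eigenvalue product -24.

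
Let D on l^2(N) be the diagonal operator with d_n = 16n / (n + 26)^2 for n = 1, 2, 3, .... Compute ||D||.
||D|| = 2/13 (attained at n = 26)

For D diagonal, ||D|| = sup_n |d_n|. Treat f(x) = 16x / (x + 26)^2 for real x > 0. By the quotient rule, f'(x) = 16(26 - x)/(x + 26)^3, which is positive for x < 26 and negative for x > 26. So f has a unique maximum at x = 26, and since 26 is a positive integer, the supremum over n ≥ 1 is attained at n = 26: d_26 = 16·26/(26 + 26)^2 = 16·26/2704 = 2/13. Hence ||D|| = 2/13.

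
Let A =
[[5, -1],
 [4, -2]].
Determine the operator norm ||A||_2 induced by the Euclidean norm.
||A||_2 = sqrt((46 + sqrt(1972))/2) ≈ 6.7234 (= sqrt(largest eigenvalue of A^T A))

||A||_2 = sigma_max(A) = sqrt(lambda_max(A^T A)). Form the symmetric matrix M = A^T A =
[[41, -13],
 [-13, 5]].
Its characteristic polynomial (trace, determinant of M give the coefficients) is
  p(λ) = det(λ I - M) = λ^2 - 46λ + 36.
For λ^2 - 46λ + 36 the discriminant is 1972. It is nonnegative but not a perfect square, so the roots are real and irrational: λ = (46 ± sqrt(1972))/2 ≈ 45.2036, 0.7964.
So the eigenvalues of A^T A are ≈ 0.7964, 45.2036 (all ≥ 0, as they must be for A^T A). The largest is λ_max = (46 + sqrt(1972))/2 ≈ 45.2036, hence ||A||_2 = sqrt(λ_max) = sqrt((46 + sqrt(1972))/2) ≈ 6.7234.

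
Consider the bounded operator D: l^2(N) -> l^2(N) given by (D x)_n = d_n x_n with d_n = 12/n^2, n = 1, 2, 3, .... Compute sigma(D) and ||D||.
sigma(D) = {12/n^2 : n ≥ 1} ∪ {0}; ||D|| = 12

A bounded diagonal operator on l^2 with diagonal entries d_n has spectrum equal to the closure of {d_n : n ≥ 1}: every d_n is an eigenvalue (with eigenvector e_n), so {d_n} ⊂ sigma(D); the spectrum is closed, so its closure is too; and for lambda not in the closure, (D - lambda I) has bounded inverse (the diagonal entries 1/(d_n - lambda) are bounded). For our sequence d_n = 12/n^2, n = 1, 2, 3, ...:
  - {d_n} = {12/n^2 : n ≥ 1}; the only limit point is 0
  - closure = {12/n^2 : n ≥ 1} ∪ {0}
For the norm: a diagonal operator has ||D|| = sup_n |d_n|. Here d_n = 12/n^2 is positive and decreasing, so sup_n |d_n| = d_1 = 12. So ||D|| = 12.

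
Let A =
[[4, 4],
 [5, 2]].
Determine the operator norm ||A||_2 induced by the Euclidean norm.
||A||_2 = sqrt((61 + sqrt(3145))/2) ≈ 7.6512 (= sqrt(largest eigenvalue of A^T A))

||A||_2 = sigma_max(A) = sqrt(lambda_max(A^T A)). Form the symmetric matrix M = A^T A =
[[41, 26],
 [26, 20]].
Its characteristic polynomial (trace, determinant of M give the coefficients) is
  p(λ) = det(λ I - M) = λ^2 - 61λ + 144.
For λ^2 - 61λ + 144 the discriminant is 3145. It is nonnegative but not a perfect square, so the roots are real and irrational: λ = (61 ± sqrt(3145))/2 ≈ 58.5401, 2.4599.
So the eigenvalues of A^T A are ≈ 2.4599, 58.5401 (all ≥ 0, as they must be for A^T A). The largest is λ_max = (61 + sqrt(3145))/2 ≈ 58.5401, hence ||A||_2 = sqrt(λ_max) = sqrt((61 + sqrt(3145))/2) ≈ 7.6512.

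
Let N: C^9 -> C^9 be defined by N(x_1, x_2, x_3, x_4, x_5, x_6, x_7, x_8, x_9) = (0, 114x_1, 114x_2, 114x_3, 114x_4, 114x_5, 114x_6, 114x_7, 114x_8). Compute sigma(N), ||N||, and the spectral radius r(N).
sigma(N) = {0}; ||N|| = 114; r(N) = 0. (N is nilpotent with N^9 = 0.)

On C^9, N is a strictly lower-triangular matrix with 114 on the subdiagonal and zeros elsewhere, so its characteristic polynomial is lambda^9 and every eigenvalue is 0: sigma(N) = {0}. For the operator norm, N e_i = 114e_{i+1} for i = 1, ..., 8 and N e_9 = 0, so the singular values of N are 114 (with multiplicity 8) and 0; hence ||N|| = 114. The spectral radius r(N) = max|lambda| = 0. Note ||N|| > r(N) — characteristic of non-normal nilpotent operators. Indeed N^9 = 0.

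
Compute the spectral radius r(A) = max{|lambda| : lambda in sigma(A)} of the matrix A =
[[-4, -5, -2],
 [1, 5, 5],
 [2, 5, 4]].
r(A) = (5 + sqrt(153))/2 ≈ 8.6847

The eigenvalues of A are the roots of its characteristic polynomial. With M = A (coefficients from the trace, the sum of principal 2x2 minors, and det A):
  p(λ) = det(λ I - M) = λ^3 - 5λ^2 - 32λ.
The constant term is 0, so λ = 0 is a root. Dividing out λ leaves p(λ) = λ(λ^2 - 5λ - 32). For λ^2 - 5λ - 32 the discriminant is 153. It is nonnegative but not a perfect square, so the roots are real and irrational: λ = (5 ± sqrt(153))/2 ≈ 8.6847, -3.6847.
Thus the eigenvalues (to 4 decimals) are 8.6847 (modulus 8.6847); -3.6847 (modulus 3.6847); 0 (modulus 0). The spectral radius is the largest modulus: r(A) = (5 + sqrt(153))/2 ≈ 8.6847. (Cross-check: r(A) ≤ ||A||_2 ≈ 11.4835; equality holds whenever A is normal, though it can also hold for some non-normal A.)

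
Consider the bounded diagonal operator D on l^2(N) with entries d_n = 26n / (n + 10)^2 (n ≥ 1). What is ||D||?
||D|| = 13/20 (attained at n = 10)

For D diagonal, ||D|| = sup_n |d_n|. Treat f(x) = 26x / (x + 10)^2 for real x > 0. By the quotient rule, f'(x) = 26(10 - x)/(x + 10)^3, which is positive for x < 10 and negative for x > 10. So f has a unique maximum at x = 10, and since 10 is a positive integer, the supremum over n ≥ 1 is attained at n = 10: d_10 = 26·10/(10 + 10)^2 = 26·10/400 = 13/20. Hence ||D|| = 13/20.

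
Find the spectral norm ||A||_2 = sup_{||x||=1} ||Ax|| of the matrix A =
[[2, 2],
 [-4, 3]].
||A||_2 = sqrt((33 + sqrt(305))/2) ≈ 5.0232 (= sqrt(largest eigenvalue of A^T A))

||A||_2 = sigma_max(A) = sqrt(lambda_max(A^T A)). Form the symmetric matrix M = A^T A =
[[20, -8],
 [-8, 13]].
Its characteristic polynomial (trace, determinant of M give the coefficients) is
  p(λ) = det(λ I - M) = λ^2 - 33λ + 196.
For λ^2 - 33λ + 196 the discriminant is 305. It is nonnegative but not a perfect square, so the roots are real and irrational: λ = (33 ± sqrt(305))/2 ≈ 25.2321, 7.7679.
So the eigenvalues of A^T A are ≈ 7.7679, 25.2321 (all ≥ 0, as they must be for A^T A). The largest is λ_max = (33 + sqrt(305))/2 ≈ 25.2321, hence ||A||_2 = sqrt(λ_max) = sqrt((33 + sqrt(305))/2) ≈ 5.0232.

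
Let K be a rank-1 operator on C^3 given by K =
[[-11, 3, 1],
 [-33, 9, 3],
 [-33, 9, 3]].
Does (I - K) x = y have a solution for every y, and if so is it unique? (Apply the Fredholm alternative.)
(I - K) is singular (det(I - K) = 0, i.e. 1 ∈ sigma(K)). (I - K) x = y is solvable iff y ⊥ ker((I - K)^*) = span{(-11, 3, 1)}, i.e. iff -11y_1 + 3y_2 + y_3 = 0. When solvable, the solutions are x = y + c·(1, 3, 3), c arbitrary (ker(I - K) = span{(1, 3, 3)}, dimension 1).

K has rank 1, so it is an outer product K = u v^T: every row of K is a multiple of one row vector. Reading off the entries, u = (1, 3, 3) and v = (-11, 3, 1) (row i of K equals u_i·v^T). A rank-one matrix u v^T satisfies K u = u (v·u) and kills the (2)-dimensional subspace v^⊥, so its characteristic polynomial is lambda^2 (lambda - v·u) with v·u = tr K = 1. Hence the eigenvalues of I - K are 1 (multiplicity 2) and 1 - (1) = 0, so det(I - K) = 0. (Direct check: I - K =
[[12, -3, -1],
 [33, -8, -3],
 [33, -9, -2]]
has determinant 0.) So 1 is an eigenvalue of K and (I - K) is not invertible. The finite-dimensional Fredholm alternative says: either (I - K) is invertible, or ker(I - K) ≠ {0} and then range(I - K) = ker((I - K)^*)^⊥, with dim ker(I - K) = dim ker((I - K)^*). We are in the second case, so we need both kernels. Kernel of I - K: (I - K) u = u - u (v·u) = u - u = 0, so ker(I - K) = span{u} = span{(1, 3, 3)} (it is exactly 1-dimensional because rank(I - K) = 2). Kernel of the adjoint: K is real, so (I - K)^* = I - K^T = I - v u^T, and (I - v u^T) v = v - v (u·v) = 0; hence ker((I - K)^*) = span{v} = span{(-11, 3, 1)}. Therefore (I - K) x = y is solvable iff <y, v> = 0, i.e. iff -11y_1 + 3y_2 + y_3 = 0. When this holds, K y = u (v·y) = 0, so (I - K) y = y and x = y is a particular solution; the full solution set is the line x = y + c·u = y + c·(1, 3, 3), c ∈ C.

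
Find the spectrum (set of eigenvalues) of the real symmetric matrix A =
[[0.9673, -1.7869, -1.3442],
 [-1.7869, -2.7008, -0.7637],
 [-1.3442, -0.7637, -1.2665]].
sigma(A) ≈ {-4, -1, 2}

A is real symmetric, so its spectrum consists of real eigenvalues. Expanding the characteristic polynomial of the displayed matrix gives
  det(λ I - A) = p(λ) = λ^3 + (3)λ^2 + (-6)λ + (-8).
Solving p(λ) = 0 yields eigenvalues ≈ -4, -1, 2. (A is shown rounded to 4 decimals, so these recover the underlying integer eigenvalues to within that precision.)
Verification: the trace of A = -3 equals the sum of eigenvalues -3, and det(A) ≈ 7.9998 matches the eigenvalue product 8.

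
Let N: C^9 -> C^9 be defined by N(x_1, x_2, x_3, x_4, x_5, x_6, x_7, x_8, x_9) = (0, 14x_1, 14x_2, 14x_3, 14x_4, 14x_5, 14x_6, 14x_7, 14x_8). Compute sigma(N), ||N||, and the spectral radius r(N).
sigma(N) = {0}; ||N|| = 14; r(N) = 0. (N is nilpotent with N^9 = 0.)

On C^9, N is a strictly lower-triangular matrix with 14 on the subdiagonal and zeros elsewhere, so its characteristic polynomial is lambda^9 and every eigenvalue is 0: sigma(N) = {0}. For the operator norm, N e_i = 14e_{i+1} for i = 1, ..., 8 and N e_9 = 0, so the singular values of N are 14 (with multiplicity 8) and 0; hence ||N|| = 14. The spectral radius r(N) = max|lambda| = 0. Note ||N|| > r(N) — characteristic of non-normal nilpotent operators. Indeed N^9 = 0.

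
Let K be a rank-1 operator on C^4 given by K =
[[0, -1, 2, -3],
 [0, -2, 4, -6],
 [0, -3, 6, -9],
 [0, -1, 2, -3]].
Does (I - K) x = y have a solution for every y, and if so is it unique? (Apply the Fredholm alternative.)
(I - K) is singular (det(I - K) = 0, i.e. 1 ∈ sigma(K)). (I - K) x = y is solvable iff y ⊥ ker((I - K)^*) = span{(0, -1, 2, -3)}, i.e. iff -y_2 + 2y_3 - 3y_4 = 0. When solvable, the solutions are x = y + c·(1, 2, 3, 1), c arbitrary (ker(I - K) = span{(1, 2, 3, 1)}, dimension 1).

K has rank 1, so it is an outer product K = u v^T: every row of K is a multiple of one row vector. Reading off the entries, u = (1, 2, 3, 1) and v = (0, -1, 2, -3) (row i of K equals u_i·v^T). A rank-one matrix u v^T satisfies K u = u (v·u) and kills the (3)-dimensional subspace v^⊥, so its characteristic polynomial is lambda^3 (lambda - v·u) with v·u = tr K = 1. Hence the eigenvalues of I - K are 1 (multiplicity 3) and 1 - (1) = 0, so det(I - K) = 0. (Direct check: I - K =
[[1, 1, -2, 3],
 [0, 3, -4, 6],
 [0, 3, -5, 9],
 [0, 1, -2, 4]]
has determinant 0.) So 1 is an eigenvalue of K and (I - K) is not invertible. The finite-dimensional Fredholm alternative says: either (I - K) is invertible, or ker(I - K) ≠ {0} and then range(I - K) = ker((I - K)^*)^⊥, with dim ker(I - K) = dim ker((I - K)^*). We are in the second case, so we need both kernels. Kernel of I - K: (I - K) u = u - u (v·u) = u - u = 0, so ker(I - K) = span{u} = span{(1, 2, 3, 1)} (it is exactly 1-dimensional because rank(I - K) = 3). Kernel of the adjoint: K is real, so (I - K)^* = I - K^T = I - v u^T, and (I - v u^T) v = v - v (u·v) = 0; hence ker((I - K)^*) = span{v} = span{(0, -1, 2, -3)}. Therefore (I - K) x = y is solvable iff <y, v> = 0, i.e. iff -y_2 + 2y_3 - 3y_4 = 0. When this holds, K y = u (v·y) = 0, so (I - K) y = y and x = y is a particular solution; the full solution set is the line x = y + c·u = y + c·(1, 2, 3, 1), c ∈ C.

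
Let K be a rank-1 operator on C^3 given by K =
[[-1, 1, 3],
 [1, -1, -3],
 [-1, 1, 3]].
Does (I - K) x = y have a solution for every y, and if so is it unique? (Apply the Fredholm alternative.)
(I - K) is singular (det(I - K) = 0, i.e. 1 ∈ sigma(K)). (I - K) x = y is solvable iff y ⊥ ker((I - K)^*) = span{(-1, 1, 3)}, i.e. iff -y_1 + y_2 + 3y_3 = 0. When solvable, the solutions are x = y + c·(1, -1, 1), c arbitrary (ker(I - K) = span{(1, -1, 1)}, dimension 1).

K has rank 1, so it is an outer product K = u v^T: every row of K is a multiple of one row vector. Reading off the entries, u = (1, -1, 1) and v = (-1, 1, 3) (row i of K equals u_i·v^T). A rank-one matrix u v^T satisfies K u = u (v·u) and kills the (2)-dimensional subspace v^⊥, so its characteristic polynomial is lambda^2 (lambda - v·u) with v·u = tr K = 1. Hence the eigenvalues of I - K are 1 (multiplicity 2) and 1 - (1) = 0, so det(I - K) = 0. (Direct check: I - K =
[[2, -1, -3],
 [-1, 2, 3],
 [1, -1, -2]]
has determinant 0.) So 1 is an eigenvalue of K and (I - K) is not invertible. The finite-dimensional Fredholm alternative says: either (I - K) is invertible, or ker(I - K) ≠ {0} and then range(I - K) = ker((I - K)^*)^⊥, with dim ker(I - K) = dim ker((I - K)^*). We are in the second case, so we need both kernels. Kernel of I - K: (I - K) u = u - u (v·u) = u - u = 0, so ker(I - K) = span{u} = span{(1, -1, 1)} (it is exactly 1-dimensional because rank(I - K) = 2). Kernel of the adjoint: K is real, so (I - K)^* = I - K^T = I - v u^T, and (I - v u^T) v = v - v (u·v) = 0; hence ker((I - K)^*) = span{v} = span{(-1, 1, 3)}. Therefore (I - K) x = y is solvable iff <y, v> = 0, i.e. iff -y_1 + y_2 + 3y_3 = 0. When this holds, K y = u (v·y) = 0, so (I - K) y = y and x = y is a particular solution; the full solution set is the line x = y + c·u = y + c·(1, -1, 1), c ∈ C.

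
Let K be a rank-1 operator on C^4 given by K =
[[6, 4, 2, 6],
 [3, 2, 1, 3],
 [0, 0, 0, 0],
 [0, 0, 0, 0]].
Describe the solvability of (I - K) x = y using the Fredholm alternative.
(I - K) is invertible (det(I - K) = -7 ≠ 0), so for every y in C^4 the equation (I - K) x = y has a unique solution.

K has rank 1, so it is an outer product K = u v^T: every row of K is a multiple of one row vector. Reading off the entries, u = (2, 1, 0, 0) and v = (3, 2, 1, 3) (row i of K equals u_i·v^T). A rank-one matrix u v^T satisfies K u = u (v·u) and kills the (3)-dimensional subspace v^⊥, so its characteristic polynomial is lambda^3 (lambda - v·u) with v·u = tr K = 8. Hence the eigenvalues of I - K are 1 (multiplicity 3) and 1 - (8) = -7, so det(I - K) = -7. (Direct check: I - K =
[[-5, -4, -2, -6],
 [-3, -1, -1, -3],
 [0, 0, 1, 0],
 [0, 0, 0, 1]]
has determinant -7.) The finite-dimensional Fredholm alternative says: either (I - K) is invertible, or ker(I - K) ≠ {0} and then range(I - K) = ker((I - K)^*)^⊥, with dim ker(I - K) = dim ker((I - K)^*). Since det(I - K) ≠ 0, 1 is not an eigenvalue of K and ker(I - K) = {0}, so we are in the first case: for every y there is a unique x = (I - K)^(-1) y. Explicitly, by the Sherman–Morrison formula, (I - u v^T)^(-1) = I + u v^T/(1 - v·u), i.e. (I - K)^(-1) = I + K/(-7).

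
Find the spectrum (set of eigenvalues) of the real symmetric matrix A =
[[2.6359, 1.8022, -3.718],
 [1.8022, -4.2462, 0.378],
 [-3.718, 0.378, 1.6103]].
sigma(A) ≈ {-5, -1, 6}

A is real symmetric, so its spectrum consists of real eigenvalues. Expanding the characteristic polynomial of the displayed matrix gives
  det(λ I - A) = p(λ) = λ^3 + (0)λ^2 + (-31)λ + (-30.0017).
Solving p(λ) = 0 yields eigenvalues ≈ -5, -1, 6. (A is shown rounded to 4 decimals, so these recover the underlying integer eigenvalues to within that precision.)
Verification: the trace of A = 0 equals the sum of eigenvalues 0, and det(A) ≈ 30.0017 matches the eigenvalue product 30.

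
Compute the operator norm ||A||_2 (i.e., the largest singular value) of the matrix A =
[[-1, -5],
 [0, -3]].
||A||_2 = sqrt((35 + sqrt(1189))/2) ≈ 5.8941 (= sqrt(largest eigenvalue of A^T A))

||A||_2 = sigma_max(A) = sqrt(lambda_max(A^T A)). Form the symmetric matrix M = A^T A =
[[1, 5],
 [5, 34]].
Its characteristic polynomial (trace, determinant of M give the coefficients) is
  p(λ) = det(λ I - M) = λ^2 - 35λ + 9.
For λ^2 - 35λ + 9 the discriminant is 1189. It is nonnegative but not a perfect square, so the roots are real and irrational: λ = (35 ± sqrt(1189))/2 ≈ 34.7409, 0.2591.
So the eigenvalues of A^T A are ≈ 0.2591, 34.7409 (all ≥ 0, as they must be for A^T A). The largest is λ_max = (35 + sqrt(1189))/2 ≈ 34.7409, hence ||A||_2 = sqrt(λ_max) = sqrt((35 + sqrt(1189))/2) ≈ 5.8941.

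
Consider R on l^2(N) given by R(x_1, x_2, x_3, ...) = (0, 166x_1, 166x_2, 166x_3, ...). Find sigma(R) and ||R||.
sigma(R) = closed disk {z in C : |z| ≤ 166}; ||R|| = 166

Note R = 166·U where U is the unit right shift (U x)_k = x_{k-1} (with x_0 := 0); so ||R|| = 166||U|| and sigma(R) = 166·sigma(U). ||R x||^2 = sum_{k≥1} |166x_k|^2 = 27556||x||^2, so ||R|| = 166 and sigma(R) ⊂ {|z| ≤ 166}. For any |lambda| < 166, the equation (R - lambda I) x = 0 forces x_1 = 0, then 166x_k = lambda x_{k+1} ⇒ x = 0, so R has no eigenvalues. But (R - lambda I) is not surjective for |lambda| < 166: solving (R - lambda I) x = e_1 would require x_n proportional to (lambda/166)^(-n), which is not in l^2. So every |lambda| < 166 lies in the residual spectrum. The boundary |lambda| = 166 is in the approximate point spectrum (the spectrum is closed). Hence sigma(R) is the closed disk of radius 166.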